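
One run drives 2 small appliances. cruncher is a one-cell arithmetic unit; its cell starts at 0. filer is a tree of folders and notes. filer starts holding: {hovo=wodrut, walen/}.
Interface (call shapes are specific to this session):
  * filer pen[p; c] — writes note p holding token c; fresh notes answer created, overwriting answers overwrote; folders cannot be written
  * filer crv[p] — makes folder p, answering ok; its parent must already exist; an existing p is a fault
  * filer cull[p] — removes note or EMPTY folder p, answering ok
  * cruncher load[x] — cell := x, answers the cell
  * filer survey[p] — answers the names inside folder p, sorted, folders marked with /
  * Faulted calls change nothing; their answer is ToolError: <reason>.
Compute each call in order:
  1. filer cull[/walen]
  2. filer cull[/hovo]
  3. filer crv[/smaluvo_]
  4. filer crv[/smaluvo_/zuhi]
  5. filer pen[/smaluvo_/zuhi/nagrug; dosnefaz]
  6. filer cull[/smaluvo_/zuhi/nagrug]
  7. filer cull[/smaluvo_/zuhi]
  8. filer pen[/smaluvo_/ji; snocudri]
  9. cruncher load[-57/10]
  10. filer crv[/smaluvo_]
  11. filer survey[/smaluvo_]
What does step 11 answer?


Do: filer cull[p: /walen]
See: ok
Do: filer cull[p: /hovo]
See: ok
Do: filer crv[p: /smaluvo_]
See: ok
Do: filer crv[p: /smaluvo_/zuhi]
See: ok
Do: filer pen[p: /smaluvo_/zuhi/nagrug; c: dosnefaz]
See: created
Do: filer cull[p: /smaluvo_/zuhi/nagrug]
See: ok
Do: filer cull[p: /smaluvo_/zuhi]
See: ok
Do: filer pen[p: /smaluvo_/ji; c: snocudri]
See: created
Do: cruncher load[x: -57/10]
See: -57/10
Do: filer crv[p: /smaluvo_]
See: ToolError: exists
Do: filer survey[p: /smaluvo_]
See: [ji]

Answer: [ji]


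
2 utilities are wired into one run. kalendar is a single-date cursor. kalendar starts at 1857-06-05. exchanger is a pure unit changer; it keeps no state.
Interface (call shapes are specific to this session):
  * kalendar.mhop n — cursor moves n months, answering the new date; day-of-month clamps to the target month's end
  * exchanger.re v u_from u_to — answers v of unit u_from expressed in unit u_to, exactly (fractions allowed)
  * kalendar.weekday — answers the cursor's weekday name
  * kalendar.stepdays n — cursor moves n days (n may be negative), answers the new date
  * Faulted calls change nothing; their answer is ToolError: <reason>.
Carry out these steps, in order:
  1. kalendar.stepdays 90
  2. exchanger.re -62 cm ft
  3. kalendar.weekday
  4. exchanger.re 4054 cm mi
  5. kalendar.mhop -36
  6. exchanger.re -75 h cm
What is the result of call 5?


Answer: 1854-09-03

Derivation:
Then kalendar.stepdays passing n: 90, and see 1857-09-03.
I run exchanger.re passing v: -62, u_from: cm, u_to: ft, and see -775/381.
I try kalendar.weekday(), which returns Thursday.
I use exchanger.re passing v: 4054, u_from: cm, u_to: mi, which returns 10135/402336.
I invoke kalendar.mhop passing n: -36, and get 1854-09-03.
Next I call exchanger.re passing v: -75, u_from: h, u_to: cm, — result: ToolError: incompatible units.


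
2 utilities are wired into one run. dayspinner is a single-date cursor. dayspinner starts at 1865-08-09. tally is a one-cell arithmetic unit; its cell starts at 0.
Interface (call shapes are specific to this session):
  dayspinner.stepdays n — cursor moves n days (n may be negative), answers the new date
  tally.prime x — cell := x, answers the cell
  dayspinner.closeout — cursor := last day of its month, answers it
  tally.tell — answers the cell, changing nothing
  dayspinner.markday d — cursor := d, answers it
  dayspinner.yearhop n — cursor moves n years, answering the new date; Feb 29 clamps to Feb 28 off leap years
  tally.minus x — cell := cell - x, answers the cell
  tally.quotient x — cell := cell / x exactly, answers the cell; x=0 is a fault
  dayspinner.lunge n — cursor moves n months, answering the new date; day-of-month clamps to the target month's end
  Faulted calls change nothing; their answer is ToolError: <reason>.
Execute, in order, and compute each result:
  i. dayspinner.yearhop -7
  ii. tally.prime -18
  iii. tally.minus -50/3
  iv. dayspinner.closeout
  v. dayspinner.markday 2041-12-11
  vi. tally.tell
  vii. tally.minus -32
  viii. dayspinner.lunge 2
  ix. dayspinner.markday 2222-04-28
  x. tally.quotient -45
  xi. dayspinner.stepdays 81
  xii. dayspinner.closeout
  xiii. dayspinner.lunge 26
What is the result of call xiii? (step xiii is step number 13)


% dayspinner.yearhop n→-7
[out] 1858-08-09
% tally.prime x→-18
[out] -18
% tally.minus x→-50/3
[out] -4/3
% dayspinner.closeout
[out] 1858-08-31
% dayspinner.markday d→2041-12-11
[out] 2041-12-11
% tally.tell
[out] -4/3
% tally.minus x→-32
[out] 92/3
% dayspinner.lunge n→2
[out] 2042-02-11
% dayspinner.markday d→2222-04-28
[out] 2222-04-28
% tally.quotient x→-45
[out] -92/135
% dayspinner.stepdays n→81
[out] 2222-07-18
% dayspinner.closeout
[out] 2222-07-31
% dayspinner.lunge n→26
[out] 2224-09-30

Answer: 2224-09-30


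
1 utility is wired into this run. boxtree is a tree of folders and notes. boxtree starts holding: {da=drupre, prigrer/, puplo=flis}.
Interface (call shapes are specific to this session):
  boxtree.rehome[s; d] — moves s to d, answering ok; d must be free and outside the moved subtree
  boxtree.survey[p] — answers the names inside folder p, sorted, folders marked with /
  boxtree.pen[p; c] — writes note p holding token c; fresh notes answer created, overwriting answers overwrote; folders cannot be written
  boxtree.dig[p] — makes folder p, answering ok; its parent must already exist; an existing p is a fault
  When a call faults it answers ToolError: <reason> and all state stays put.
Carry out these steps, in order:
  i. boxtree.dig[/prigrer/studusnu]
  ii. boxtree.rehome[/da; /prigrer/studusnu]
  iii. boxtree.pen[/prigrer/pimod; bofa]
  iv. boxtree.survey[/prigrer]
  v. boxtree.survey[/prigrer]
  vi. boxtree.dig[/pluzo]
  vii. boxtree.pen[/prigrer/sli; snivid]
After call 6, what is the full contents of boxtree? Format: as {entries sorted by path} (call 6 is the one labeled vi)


Answer: {da=drupre, pluzo/, prigrer/, prigrer/pimod=bofa, prigrer/studusnu/, puplo=flis}

Derivation:
[in] boxtree.dig p='/prigrer/studusnu'
:: ok
[in] boxtree.rehome s='/da' d='/prigrer/studusnu'
:: ToolError: exists
[in] boxtree.pen p='/prigrer/pimod' c='bofa'
:: created
[in] boxtree.survey p='/prigrer'
:: [pimod, studusnu/]
[in] boxtree.survey p='/prigrer'
:: [pimod, studusnu/]
[in] boxtree.dig p='/pluzo'
:: ok
[in] boxtree.pen p='/prigrer/sli' c='snivid'
:: created


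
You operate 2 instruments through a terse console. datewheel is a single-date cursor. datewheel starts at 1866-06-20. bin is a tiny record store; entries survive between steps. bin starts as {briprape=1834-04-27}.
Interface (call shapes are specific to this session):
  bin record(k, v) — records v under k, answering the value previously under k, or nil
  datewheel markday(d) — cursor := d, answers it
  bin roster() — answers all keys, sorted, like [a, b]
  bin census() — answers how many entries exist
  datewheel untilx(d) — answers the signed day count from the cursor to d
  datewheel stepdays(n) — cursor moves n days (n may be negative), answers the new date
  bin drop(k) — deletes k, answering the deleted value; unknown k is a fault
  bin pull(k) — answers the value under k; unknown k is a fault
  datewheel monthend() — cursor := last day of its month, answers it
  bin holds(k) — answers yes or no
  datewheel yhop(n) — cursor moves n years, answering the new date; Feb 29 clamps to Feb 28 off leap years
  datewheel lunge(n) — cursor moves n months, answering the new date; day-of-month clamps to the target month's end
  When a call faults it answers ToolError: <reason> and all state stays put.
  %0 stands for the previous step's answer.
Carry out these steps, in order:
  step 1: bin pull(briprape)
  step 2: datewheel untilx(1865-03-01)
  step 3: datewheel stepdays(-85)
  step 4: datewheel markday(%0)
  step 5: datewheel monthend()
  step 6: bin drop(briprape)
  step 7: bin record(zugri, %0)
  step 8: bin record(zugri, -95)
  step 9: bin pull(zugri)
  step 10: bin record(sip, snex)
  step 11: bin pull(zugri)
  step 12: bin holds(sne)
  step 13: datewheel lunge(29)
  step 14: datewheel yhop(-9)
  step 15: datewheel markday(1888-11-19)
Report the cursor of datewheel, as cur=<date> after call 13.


Answer: cur=1868-08-31

Derivation:
CALL bin pull[briprape]
RET  1834-04-27
CALL datewheel untilx[1865-03-01]
RET  -476
CALL datewheel stepdays[-85]
RET  1866-03-27
CALL datewheel markday[%0]
RET  1866-03-27
CALL datewheel monthend[]
RET  1866-03-31
CALL bin drop[briprape]
RET  1834-04-27
CALL bin record[zugri; %0]
RET  nil
CALL bin record[zugri; -95]
RET  1834-04-27
CALL bin pull[zugri]
RET  -95
CALL bin record[sip; snex]
RET  nil
CALL bin pull[zugri]
RET  -95
CALL bin holds[sne]
RET  no
CALL datewheel lunge[29]
RET  1868-08-31
CALL datewheel yhop[-9]
RET  1859-08-31
CALL datewheel markday[1888-11-19]
RET  1888-11-19


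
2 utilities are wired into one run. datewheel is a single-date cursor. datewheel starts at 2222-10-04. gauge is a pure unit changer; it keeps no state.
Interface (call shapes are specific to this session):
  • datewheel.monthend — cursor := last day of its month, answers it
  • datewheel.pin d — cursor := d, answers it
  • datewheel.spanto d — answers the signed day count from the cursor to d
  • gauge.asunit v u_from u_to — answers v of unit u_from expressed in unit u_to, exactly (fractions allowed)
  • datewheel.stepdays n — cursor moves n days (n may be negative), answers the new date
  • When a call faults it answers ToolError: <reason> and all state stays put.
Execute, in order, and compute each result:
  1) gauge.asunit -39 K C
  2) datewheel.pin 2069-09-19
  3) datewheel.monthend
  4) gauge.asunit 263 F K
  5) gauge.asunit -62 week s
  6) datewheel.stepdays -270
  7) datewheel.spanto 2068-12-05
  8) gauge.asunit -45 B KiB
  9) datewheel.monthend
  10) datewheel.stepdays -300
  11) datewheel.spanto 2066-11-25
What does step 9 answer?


Answer: 2069-01-31

Derivation:
[in] gauge.asunit v=-39 u_from=K u_to=C
:: -6243/20
[in] datewheel.pin d=2069-09-19
:: 2069-09-19
[in] datewheel.monthend
:: 2069-09-30
[in] gauge.asunit v=263 u_from=F u_to=K
:: 24089/60
[in] gauge.asunit v=-62 u_from=week u_to=s
:: -37497600
[in] datewheel.stepdays n=-270
:: 2069-01-03
[in] datewheel.spanto d=2068-12-05
:: -29
[in] gauge.asunit v=-45 u_from=B u_to=KiB
:: -45/1024
[in] datewheel.monthend
:: 2069-01-31
[in] datewheel.stepdays n=-300
:: 2068-04-06
[in] datewheel.spanto d=2066-11-25
:: -498


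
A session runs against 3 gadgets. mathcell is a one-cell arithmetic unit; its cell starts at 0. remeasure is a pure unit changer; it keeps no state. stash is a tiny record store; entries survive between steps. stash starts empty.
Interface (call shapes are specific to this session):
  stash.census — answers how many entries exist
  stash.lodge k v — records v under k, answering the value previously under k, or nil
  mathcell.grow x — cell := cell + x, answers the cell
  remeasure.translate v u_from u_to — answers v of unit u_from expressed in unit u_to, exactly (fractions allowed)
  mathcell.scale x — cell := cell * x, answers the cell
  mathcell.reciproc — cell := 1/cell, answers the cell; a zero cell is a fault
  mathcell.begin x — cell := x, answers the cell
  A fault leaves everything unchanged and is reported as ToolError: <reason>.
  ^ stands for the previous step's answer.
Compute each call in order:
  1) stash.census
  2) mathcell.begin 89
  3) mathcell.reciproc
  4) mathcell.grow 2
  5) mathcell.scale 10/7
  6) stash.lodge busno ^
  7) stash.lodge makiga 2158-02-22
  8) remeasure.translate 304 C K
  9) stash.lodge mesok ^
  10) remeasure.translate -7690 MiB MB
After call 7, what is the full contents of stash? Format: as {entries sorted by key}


$ stash.census
  0
$ mathcell.begin x→89
  89
$ mathcell.reciproc
  1/89
$ mathcell.grow x→2
  179/89
$ mathcell.scale x→10/7
  1790/623
$ stash.lodge k→busno v→^
  nil
$ stash.lodge k→makiga v→2158-02-22
  nil
$ remeasure.translate v→304 u_from→C u_to→K
  11543/20
$ stash.lodge k→mesok v→^
  nil
$ remeasure.translate v→-7690 u_from→MiB u_to→MB
  -25198592/3125

Answer: {busno=1790/623, makiga=2158-02-22}


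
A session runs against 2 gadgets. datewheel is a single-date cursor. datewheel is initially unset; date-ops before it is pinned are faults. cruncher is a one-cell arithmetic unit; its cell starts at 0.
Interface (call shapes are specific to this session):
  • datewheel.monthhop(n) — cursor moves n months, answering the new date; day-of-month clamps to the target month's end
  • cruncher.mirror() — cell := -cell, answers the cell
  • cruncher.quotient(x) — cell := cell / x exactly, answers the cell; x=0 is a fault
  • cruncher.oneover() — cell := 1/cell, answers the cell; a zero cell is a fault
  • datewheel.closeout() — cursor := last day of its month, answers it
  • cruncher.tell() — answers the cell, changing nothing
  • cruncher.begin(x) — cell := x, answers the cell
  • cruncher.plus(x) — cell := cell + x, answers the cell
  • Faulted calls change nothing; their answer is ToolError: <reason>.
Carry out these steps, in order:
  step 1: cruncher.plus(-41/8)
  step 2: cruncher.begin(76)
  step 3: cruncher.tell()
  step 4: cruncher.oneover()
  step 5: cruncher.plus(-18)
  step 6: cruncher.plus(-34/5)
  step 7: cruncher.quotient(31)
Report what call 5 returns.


Answer: -1367/76

Derivation:
→ cruncher.plus(-41/8)
← -41/8
→ cruncher.begin(76)
← 76
→ cruncher.tell()
← 76
→ cruncher.oneover()
← 1/76
→ cruncher.plus(-18)
← -1367/76
→ cruncher.plus(-34/5)
← -9419/380
→ cruncher.quotient(31)
← -9419/11780


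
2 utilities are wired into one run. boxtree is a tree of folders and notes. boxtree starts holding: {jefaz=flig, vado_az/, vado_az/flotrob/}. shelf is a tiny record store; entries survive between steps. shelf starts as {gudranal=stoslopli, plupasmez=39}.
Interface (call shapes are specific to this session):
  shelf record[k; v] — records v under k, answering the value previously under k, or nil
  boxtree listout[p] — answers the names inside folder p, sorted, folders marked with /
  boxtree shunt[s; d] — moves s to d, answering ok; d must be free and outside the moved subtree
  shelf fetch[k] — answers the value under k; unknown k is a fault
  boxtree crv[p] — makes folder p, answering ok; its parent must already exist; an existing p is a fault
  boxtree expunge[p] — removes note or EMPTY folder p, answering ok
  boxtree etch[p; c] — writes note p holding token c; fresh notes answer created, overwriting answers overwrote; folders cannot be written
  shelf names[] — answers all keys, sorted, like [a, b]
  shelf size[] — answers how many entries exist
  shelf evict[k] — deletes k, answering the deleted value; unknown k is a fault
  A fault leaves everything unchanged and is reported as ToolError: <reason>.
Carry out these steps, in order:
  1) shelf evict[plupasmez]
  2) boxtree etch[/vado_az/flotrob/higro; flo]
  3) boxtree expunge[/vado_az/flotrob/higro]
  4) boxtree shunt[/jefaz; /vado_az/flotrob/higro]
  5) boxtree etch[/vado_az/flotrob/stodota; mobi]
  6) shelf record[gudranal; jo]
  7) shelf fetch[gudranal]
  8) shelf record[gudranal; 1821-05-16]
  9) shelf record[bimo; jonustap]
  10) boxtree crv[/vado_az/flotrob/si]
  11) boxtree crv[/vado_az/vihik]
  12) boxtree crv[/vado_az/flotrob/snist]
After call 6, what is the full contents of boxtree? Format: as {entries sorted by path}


Answer: {vado_az/, vado_az/flotrob/, vado_az/flotrob/higro=flig, vado_az/flotrob/stodota=mobi}

Derivation:
% shelf evict k='plupasmez'
= 39
% boxtree etch p='/vado_az/flotrob/higro' c='flo'
= created
% boxtree expunge p='/vado_az/flotrob/higro'
= ok
% boxtree shunt s='/jefaz' d='/vado_az/flotrob/higro'
= ok
% boxtree etch p='/vado_az/flotrob/stodota' c='mobi'
= created
% shelf record k='gudranal' v='jo'
= stoslopli
% shelf fetch k='gudranal'
= jo
% shelf record k='gudranal' v='1821-05-16'
= jo
% shelf record k='bimo' v='jonustap'
= nil
% boxtree crv p='/vado_az/flotrob/si'
= ok
% boxtree crv p='/vado_az/vihik'
= ok
% boxtree crv p='/vado_az/flotrob/snist'
= ok


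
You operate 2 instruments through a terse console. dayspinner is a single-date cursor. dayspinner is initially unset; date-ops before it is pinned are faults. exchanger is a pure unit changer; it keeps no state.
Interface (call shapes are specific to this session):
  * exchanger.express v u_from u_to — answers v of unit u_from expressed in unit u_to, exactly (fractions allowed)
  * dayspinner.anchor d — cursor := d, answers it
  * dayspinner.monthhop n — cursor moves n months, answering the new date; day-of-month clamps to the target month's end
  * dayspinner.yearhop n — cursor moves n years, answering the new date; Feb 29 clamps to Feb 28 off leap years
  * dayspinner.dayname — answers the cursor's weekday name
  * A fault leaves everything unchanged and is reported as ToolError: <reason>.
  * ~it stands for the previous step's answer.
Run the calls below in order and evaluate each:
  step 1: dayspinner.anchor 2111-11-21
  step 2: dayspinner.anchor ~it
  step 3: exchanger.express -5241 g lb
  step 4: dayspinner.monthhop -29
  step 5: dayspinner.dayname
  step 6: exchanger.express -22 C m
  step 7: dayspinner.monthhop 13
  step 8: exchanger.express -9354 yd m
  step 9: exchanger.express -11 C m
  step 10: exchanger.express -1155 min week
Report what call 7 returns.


Answer: 2110-07-21

Derivation:
I invoke anchor using d='2111-11-21', and see 2111-11-21.
I try anchor using d='~it', — result: 2111-11-21.
Calling express using v='-5241', u_from='g', u_to='lb', and observe -524100000/45359237.
Now I run monthhop using n='-29', and observe 2109-06-21.
Next I call dayname, and get Friday.
Now I run express using v='-22', u_from='C', u_to='m', and observe ToolError: incompatible units.
I try monthhop using n='13', giving 2110-07-21.
I use express using v='-9354', u_from='yd', u_to='m', → -5345811/625.
Then express using v='-11', u_from='C', u_to='m': ToolError: incompatible units.
Now I run express using v='-1155', u_from='min', u_to='week', and see -11/96.


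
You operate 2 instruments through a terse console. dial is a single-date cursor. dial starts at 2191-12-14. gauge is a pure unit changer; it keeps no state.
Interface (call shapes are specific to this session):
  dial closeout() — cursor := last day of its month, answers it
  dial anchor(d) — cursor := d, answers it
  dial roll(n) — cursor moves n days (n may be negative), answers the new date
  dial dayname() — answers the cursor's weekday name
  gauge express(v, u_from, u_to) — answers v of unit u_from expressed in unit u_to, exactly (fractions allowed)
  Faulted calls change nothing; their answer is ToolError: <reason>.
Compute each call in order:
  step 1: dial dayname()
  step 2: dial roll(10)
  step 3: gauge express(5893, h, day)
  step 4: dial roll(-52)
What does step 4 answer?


>> dial dayname()
<< Wednesday
>> dial roll(n: 10)
<< 2191-12-24
>> gauge express(v: 5893, u_from: h, u_to: day)
<< 5893/24
>> dial roll(n: -52)
<< 2191-11-02

Answer: 2191-11-02


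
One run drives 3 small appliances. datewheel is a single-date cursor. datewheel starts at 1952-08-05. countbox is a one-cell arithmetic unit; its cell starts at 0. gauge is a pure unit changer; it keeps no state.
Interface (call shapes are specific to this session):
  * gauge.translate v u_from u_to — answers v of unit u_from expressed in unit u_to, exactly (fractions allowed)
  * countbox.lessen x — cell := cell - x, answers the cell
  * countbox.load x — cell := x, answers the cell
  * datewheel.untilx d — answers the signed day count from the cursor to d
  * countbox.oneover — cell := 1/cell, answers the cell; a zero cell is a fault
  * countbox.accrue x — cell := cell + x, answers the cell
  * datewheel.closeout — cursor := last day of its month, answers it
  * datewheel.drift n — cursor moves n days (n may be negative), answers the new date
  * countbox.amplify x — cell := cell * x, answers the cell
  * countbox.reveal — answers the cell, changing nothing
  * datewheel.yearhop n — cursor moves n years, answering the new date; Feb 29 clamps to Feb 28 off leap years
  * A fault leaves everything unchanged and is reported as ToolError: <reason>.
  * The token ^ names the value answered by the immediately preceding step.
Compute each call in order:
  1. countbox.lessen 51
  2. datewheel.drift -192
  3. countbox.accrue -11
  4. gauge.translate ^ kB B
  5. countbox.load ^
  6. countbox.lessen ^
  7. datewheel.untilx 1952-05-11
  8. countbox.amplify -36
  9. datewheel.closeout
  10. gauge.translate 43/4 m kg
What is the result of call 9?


Answer: 1952-01-31

Derivation:
! countbox.lessen(x→51) => -51
! datewheel.drift(n→-192) => 1952-01-26
! countbox.accrue(x→-11) => -62
! gauge.translate(v→^, u_from→kB, u_to→B) => -62000
! countbox.load(x→^) => -62000
! countbox.lessen(x→^) => 0
! datewheel.untilx(d→1952-05-11) => 106
! countbox.amplify(x→-36) => 0
! datewheel.closeout() => 1952-01-31
! gauge.translate(v→43/4, u_from→m, u_to→kg) => ToolError: incompatible units


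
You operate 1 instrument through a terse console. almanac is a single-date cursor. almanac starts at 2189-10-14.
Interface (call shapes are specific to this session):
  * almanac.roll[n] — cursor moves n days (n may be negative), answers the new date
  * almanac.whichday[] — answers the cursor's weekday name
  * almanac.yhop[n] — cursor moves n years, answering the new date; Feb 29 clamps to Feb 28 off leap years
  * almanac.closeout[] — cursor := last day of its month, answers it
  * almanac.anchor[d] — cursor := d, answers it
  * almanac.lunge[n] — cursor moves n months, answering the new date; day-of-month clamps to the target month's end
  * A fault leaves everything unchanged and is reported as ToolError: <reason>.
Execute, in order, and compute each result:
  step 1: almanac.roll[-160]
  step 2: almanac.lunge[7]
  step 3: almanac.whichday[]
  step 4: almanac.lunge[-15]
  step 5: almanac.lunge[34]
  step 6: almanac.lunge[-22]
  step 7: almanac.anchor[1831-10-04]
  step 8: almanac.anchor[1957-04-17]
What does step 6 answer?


% almanac.roll n: -160
[out] 2189-05-07
% almanac.lunge n: 7
[out] 2189-12-07
% almanac.whichday
[out] Monday
% almanac.lunge n: -15
[out] 2188-09-07
% almanac.lunge n: 34
[out] 2191-07-07
% almanac.lunge n: -22
[out] 2189-09-07
% almanac.anchor d: 1831-10-04
[out] 1831-10-04
% almanac.anchor d: 1957-04-17
[out] 1957-04-17

Answer: 2189-09-07


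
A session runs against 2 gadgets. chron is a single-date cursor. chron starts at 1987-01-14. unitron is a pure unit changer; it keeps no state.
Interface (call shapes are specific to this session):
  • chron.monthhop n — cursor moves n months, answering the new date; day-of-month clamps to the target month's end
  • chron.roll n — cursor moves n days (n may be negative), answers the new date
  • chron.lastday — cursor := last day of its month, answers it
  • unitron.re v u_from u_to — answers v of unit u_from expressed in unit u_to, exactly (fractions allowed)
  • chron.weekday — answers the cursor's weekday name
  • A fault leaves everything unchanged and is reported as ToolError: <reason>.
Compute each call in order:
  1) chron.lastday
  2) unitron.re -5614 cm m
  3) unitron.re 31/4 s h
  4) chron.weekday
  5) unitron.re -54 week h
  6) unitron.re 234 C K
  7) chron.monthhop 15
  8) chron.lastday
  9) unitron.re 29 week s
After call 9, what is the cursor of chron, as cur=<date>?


Invoking chron.lastday, which returns 1987-01-31.
Calling unitron.re passing v→-5614, u_from→cm, u_to→m, yielding -2807/50.
Next I call unitron.re passing v→31/4, u_from→s, u_to→h, and observe 31/14400.
Using chron.weekday(), — result: Saturday.
I call unitron.re passing v→-54, u_from→week, u_to→h, and see -9072.
Now I run unitron.re passing v→234, u_from→C, u_to→K, and observe 10143/20.
I call chron.monthhop passing n→15, and get 1988-04-30.
Using chron.lastday(), — result: 1988-04-30.
Next I call unitron.re passing v→29, u_from→week, u_to→s: 17539200.

Answer: cur=1988-04-30


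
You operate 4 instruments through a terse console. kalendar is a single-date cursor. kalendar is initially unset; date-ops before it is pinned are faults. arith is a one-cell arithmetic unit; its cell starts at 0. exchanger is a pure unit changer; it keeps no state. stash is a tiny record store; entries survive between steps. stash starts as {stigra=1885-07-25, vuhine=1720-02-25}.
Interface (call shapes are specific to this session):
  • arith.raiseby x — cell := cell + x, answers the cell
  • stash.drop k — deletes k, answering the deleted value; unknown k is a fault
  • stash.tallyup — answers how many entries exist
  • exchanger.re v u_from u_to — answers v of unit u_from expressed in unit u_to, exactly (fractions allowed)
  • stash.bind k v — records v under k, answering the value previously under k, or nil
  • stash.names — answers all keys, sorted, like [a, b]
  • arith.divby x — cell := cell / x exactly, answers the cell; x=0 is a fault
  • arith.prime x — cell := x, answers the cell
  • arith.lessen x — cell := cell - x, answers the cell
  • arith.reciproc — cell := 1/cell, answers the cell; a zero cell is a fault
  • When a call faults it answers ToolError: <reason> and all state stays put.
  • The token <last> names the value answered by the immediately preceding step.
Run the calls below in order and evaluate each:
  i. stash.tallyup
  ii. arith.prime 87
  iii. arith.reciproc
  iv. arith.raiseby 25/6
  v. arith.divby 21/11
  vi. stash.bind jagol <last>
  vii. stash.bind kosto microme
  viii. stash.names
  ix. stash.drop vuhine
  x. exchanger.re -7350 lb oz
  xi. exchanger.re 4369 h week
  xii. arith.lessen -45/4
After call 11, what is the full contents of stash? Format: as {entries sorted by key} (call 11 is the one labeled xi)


% 1. tallyup() -> 2
% 2. prime(x=87) -> 87
% 3. reciproc() -> 1/87
% 4. raiseby(x=25/6) -> 727/174
% 5. divby(x=21/11) -> 7997/3654
% 6. bind(k=jagol, v=<last>) -> nil
% 7. bind(k=kosto, v=microme) -> nil
% 8. names() -> [jagol, kosto, stigra, vuhine]
% 9. drop(k=vuhine) -> 1720-02-25
% 10. re(v=-7350, u_from=lb, u_to=oz) -> -117600
% 11. re(v=4369, u_from=h, u_to=week) -> 4369/168
% 12. lessen(x=-45/4) -> 98209/7308

Answer: {jagol=7997/3654, kosto=microme, stigra=1885-07-25}


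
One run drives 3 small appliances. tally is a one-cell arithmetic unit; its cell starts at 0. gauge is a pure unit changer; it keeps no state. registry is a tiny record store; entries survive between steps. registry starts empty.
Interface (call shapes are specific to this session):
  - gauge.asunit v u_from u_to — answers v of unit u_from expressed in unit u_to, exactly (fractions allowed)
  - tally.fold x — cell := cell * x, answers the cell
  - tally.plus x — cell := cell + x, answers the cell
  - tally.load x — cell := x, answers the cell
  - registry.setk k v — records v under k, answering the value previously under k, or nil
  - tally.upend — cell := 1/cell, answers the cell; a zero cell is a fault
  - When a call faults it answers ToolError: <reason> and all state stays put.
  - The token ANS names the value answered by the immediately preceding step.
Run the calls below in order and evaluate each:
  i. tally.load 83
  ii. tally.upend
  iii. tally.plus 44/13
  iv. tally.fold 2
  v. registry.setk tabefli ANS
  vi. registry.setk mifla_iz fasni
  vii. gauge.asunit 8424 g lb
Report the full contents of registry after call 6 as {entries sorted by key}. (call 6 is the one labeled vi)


Answer: {mifla_iz=fasni, tabefli=7330/1079}

Derivation:
Then load(x: 83), — result: 83.
I try upend, giving 1/83.
Calling plus(x: 44/13), — result: 3665/1079.
Then fold(x: 2), → 7330/1079.
Invoking setk(k: tabefli, v: ANS), yielding nil.
I run setk(k: mifla_iz, v: fasni), — result: nil.
Invoking asunit(v: 8424, u_from: g, u_to: lb), yielding 842400000/45359237.


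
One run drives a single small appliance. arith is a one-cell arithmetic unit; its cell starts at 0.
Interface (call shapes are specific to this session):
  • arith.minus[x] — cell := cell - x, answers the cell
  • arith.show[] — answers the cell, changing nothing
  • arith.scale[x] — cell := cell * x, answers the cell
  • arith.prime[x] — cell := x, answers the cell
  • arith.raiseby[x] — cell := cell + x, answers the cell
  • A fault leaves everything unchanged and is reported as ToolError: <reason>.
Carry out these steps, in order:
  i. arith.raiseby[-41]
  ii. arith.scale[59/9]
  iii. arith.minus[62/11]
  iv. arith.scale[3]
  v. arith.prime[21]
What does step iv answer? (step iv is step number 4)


Answer: -27167/33

Derivation:
I run arith.raiseby on x=-41, giving -41.
Now I run arith.scale on x=59/9, — result: -2419/9.
Now I run arith.minus on x=62/11, yielding -27167/99.
Using arith.scale on x=3, and observe -27167/33.
I use arith.prime on x=21, which returns 21.


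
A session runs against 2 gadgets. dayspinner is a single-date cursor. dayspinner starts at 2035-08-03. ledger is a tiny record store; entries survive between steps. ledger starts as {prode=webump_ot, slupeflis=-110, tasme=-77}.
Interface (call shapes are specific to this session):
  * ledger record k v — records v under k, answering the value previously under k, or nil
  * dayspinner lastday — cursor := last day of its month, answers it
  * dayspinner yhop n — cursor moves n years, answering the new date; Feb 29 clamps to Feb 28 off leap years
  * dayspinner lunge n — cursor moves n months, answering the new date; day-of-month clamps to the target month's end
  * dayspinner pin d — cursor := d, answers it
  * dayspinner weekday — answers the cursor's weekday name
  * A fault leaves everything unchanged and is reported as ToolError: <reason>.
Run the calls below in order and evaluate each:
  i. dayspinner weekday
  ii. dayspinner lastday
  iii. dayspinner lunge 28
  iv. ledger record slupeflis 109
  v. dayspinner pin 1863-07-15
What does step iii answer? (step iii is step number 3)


==> dayspinner weekday()
<== Friday
==> dayspinner lastday()
<== 2035-08-31
==> dayspinner lunge(n='28')
<== 2037-12-31
==> ledger record(k='slupeflis', v='109')
<== -110
==> dayspinner pin(d='1863-07-15')
<== 1863-07-15

Answer: 2037-12-31


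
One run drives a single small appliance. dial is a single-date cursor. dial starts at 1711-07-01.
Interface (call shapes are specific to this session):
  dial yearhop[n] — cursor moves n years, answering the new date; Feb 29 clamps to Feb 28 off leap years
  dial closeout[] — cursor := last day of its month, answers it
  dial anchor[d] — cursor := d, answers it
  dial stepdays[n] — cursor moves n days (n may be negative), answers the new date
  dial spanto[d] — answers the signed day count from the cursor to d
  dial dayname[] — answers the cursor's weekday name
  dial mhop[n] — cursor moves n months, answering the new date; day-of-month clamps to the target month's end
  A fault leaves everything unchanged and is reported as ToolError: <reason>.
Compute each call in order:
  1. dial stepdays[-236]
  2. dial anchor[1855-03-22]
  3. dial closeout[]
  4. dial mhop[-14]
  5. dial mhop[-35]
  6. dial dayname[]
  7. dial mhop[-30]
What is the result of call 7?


# 1. dial stepdays(n=-236) : 1710-11-07
# 2. dial anchor(d=1855-03-22) : 1855-03-22
# 3. dial closeout() : 1855-03-31
# 4. dial mhop(n=-14) : 1854-01-31
# 5. dial mhop(n=-35) : 1851-02-28
# 6. dial dayname() : Friday
# 7. dial mhop(n=-30) : 1848-08-28

Answer: 1848-08-28


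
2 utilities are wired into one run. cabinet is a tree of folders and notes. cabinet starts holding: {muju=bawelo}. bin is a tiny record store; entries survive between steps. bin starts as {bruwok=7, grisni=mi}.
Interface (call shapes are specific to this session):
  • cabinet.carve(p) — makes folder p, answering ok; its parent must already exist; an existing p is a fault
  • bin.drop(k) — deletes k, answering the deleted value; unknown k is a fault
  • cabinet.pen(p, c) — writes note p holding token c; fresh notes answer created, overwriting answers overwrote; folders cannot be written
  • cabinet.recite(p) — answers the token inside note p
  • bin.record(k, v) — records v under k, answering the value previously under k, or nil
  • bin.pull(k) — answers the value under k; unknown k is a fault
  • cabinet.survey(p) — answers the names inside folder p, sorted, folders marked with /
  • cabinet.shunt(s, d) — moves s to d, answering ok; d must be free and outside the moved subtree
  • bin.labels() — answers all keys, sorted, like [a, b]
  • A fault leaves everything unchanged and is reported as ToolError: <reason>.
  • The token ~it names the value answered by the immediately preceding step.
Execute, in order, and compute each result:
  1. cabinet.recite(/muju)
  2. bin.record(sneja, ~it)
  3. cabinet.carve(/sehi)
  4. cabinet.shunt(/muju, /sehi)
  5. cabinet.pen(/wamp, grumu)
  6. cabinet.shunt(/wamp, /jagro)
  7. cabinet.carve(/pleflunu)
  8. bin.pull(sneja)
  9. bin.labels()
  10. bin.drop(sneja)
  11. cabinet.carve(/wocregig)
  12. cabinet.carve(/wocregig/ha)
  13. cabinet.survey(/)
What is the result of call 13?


[in] cabinet.recite /muju
[out] bawelo
[in] bin.record sneja ~it
[out] nil
[in] cabinet.carve /sehi
[out] ok
[in] cabinet.shunt /muju /sehi
[out] ToolError: exists
[in] cabinet.pen /wamp grumu
[out] created
[in] cabinet.shunt /wamp /jagro
[out] ok
[in] cabinet.carve /pleflunu
[out] ok
[in] bin.pull sneja
[out] bawelo
[in] bin.labels
[out] [bruwok, grisni, sneja]
[in] bin.drop sneja
[out] bawelo
[in] cabinet.carve /wocregig
[out] ok
[in] cabinet.carve /wocregig/ha
[out] ok
[in] cabinet.survey /
[out] [jagro, muju, pleflunu/, sehi/, wocregig/]

Answer: [jagro, muju, pleflunu/, sehi/, wocregig/]


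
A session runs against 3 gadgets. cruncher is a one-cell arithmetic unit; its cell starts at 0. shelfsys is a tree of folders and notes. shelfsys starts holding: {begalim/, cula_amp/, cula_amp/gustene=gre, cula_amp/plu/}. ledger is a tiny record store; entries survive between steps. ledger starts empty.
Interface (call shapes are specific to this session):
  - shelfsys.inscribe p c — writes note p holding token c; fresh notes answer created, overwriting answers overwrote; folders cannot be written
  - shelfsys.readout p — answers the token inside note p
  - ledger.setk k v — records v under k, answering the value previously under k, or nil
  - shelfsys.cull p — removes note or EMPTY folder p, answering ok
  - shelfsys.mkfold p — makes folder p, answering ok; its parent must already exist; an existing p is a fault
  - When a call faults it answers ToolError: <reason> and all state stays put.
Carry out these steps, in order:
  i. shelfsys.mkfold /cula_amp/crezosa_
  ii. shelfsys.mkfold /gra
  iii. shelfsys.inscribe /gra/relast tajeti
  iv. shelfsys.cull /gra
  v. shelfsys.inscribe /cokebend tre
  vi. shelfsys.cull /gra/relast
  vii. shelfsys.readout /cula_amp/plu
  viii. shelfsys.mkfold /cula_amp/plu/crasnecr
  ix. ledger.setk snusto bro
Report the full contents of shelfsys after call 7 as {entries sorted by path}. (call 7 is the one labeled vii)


Answer: {begalim/, cokebend=tre, cula_amp/, cula_amp/crezosa_/, cula_amp/gustene=gre, cula_amp/plu/, gra/}

Derivation:
~$ shelfsys.mkfold p='/cula_amp/crezosa_'
  ok
~$ shelfsys.mkfold p='/gra'
  ok
~$ shelfsys.inscribe p='/gra/relast' c='tajeti'
  created
~$ shelfsys.cull p='/gra'
  ToolError: not empty
~$ shelfsys.inscribe p='/cokebend' c='tre'
  created
~$ shelfsys.cull p='/gra/relast'
  ok
~$ shelfsys.readout p='/cula_amp/plu'
  ToolError: is a directory
~$ shelfsys.mkfold p='/cula_amp/plu/crasnecr'
  ok
~$ ledger.setk k='snusto' v='bro'
  nil


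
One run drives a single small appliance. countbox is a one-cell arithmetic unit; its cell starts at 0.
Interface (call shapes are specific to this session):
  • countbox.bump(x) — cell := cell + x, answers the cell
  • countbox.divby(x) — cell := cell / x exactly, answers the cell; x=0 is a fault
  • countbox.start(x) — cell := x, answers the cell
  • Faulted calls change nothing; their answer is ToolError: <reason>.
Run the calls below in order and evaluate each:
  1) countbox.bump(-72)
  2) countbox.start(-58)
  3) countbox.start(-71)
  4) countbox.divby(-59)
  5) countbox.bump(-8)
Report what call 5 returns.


Answer: -401/59

Derivation:
Act: bump[x→-72]
Obs: -72
Act: start[x→-58]
Obs: -58
Act: start[x→-71]
Obs: -71
Act: divby[x→-59]
Obs: 71/59
Act: bump[x→-8]
Obs: -401/59


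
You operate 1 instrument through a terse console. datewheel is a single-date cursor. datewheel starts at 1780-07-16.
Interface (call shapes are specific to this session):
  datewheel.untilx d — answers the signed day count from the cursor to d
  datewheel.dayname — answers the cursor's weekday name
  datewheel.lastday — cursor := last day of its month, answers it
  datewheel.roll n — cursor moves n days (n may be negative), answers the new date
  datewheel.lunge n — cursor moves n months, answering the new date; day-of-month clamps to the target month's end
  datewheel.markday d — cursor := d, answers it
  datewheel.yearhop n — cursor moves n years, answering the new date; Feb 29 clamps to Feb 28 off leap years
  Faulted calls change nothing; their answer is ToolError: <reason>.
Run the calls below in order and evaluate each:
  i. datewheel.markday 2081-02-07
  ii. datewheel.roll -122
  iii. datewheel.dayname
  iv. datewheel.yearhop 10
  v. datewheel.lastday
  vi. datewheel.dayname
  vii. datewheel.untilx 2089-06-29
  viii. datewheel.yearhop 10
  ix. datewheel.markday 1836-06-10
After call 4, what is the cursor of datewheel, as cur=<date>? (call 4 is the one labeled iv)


# markday(d: 2081-02-07) => 2081-02-07
# roll(n: -122) => 2080-10-08
# dayname() => Tuesday
# yearhop(n: 10) => 2090-10-08
# lastday() => 2090-10-31
# dayname() => Tuesday
# untilx(d: 2089-06-29) => -489
# yearhop(n: 10) => 2100-10-31
# markday(d: 1836-06-10) => 1836-06-10

Answer: cur=2090-10-08


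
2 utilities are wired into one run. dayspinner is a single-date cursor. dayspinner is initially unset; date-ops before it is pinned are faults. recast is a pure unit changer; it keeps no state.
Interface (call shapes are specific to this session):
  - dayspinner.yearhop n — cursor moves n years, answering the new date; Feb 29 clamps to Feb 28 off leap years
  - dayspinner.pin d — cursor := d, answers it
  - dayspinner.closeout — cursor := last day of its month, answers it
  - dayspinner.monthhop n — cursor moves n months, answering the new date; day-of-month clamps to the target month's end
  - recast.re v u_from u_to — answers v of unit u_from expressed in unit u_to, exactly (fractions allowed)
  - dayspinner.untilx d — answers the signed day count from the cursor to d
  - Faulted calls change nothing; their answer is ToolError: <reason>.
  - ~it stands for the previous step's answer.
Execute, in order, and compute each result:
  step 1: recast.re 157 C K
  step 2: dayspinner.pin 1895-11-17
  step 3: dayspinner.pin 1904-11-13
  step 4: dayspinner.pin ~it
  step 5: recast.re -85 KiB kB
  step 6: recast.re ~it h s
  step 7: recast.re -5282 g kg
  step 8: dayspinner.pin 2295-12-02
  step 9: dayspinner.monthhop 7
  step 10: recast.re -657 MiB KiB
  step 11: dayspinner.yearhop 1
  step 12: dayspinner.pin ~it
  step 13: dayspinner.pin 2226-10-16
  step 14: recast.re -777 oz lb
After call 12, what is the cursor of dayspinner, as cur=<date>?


Answer: cur=2297-07-02

Derivation:
> recast.re v→157 u_from→C u_to→K
= 8603/20
> dayspinner.pin d→1895-11-17
= 1895-11-17
> dayspinner.pin d→1904-11-13
= 1904-11-13
> dayspinner.pin d→~it
= 1904-11-13
> recast.re v→-85 u_from→KiB u_to→kB
= -2176/25
> recast.re v→~it u_from→h u_to→s
= -313344
> recast.re v→-5282 u_from→g u_to→kg
= -2641/500
> dayspinner.pin d→2295-12-02
= 2295-12-02
> dayspinner.monthhop n→7
= 2296-07-02
> recast.re v→-657 u_from→MiB u_to→KiB
= -672768
> dayspinner.yearhop n→1
= 2297-07-02
> dayspinner.pin d→~it
= 2297-07-02
> dayspinner.pin d→2226-10-16
= 2226-10-16
> recast.re v→-777 u_from→oz u_to→lb
= -777/16
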